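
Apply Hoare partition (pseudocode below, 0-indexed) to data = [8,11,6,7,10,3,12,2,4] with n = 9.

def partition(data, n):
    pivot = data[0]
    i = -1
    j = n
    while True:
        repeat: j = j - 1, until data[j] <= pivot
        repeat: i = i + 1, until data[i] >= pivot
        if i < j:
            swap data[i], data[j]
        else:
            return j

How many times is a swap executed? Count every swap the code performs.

3

pivot = data[0] = 8; i = -1, j = 9
j→8 (data[8]=4≤8), i→0 (data[0]=8≥8); i<j, swap → [4,11,6,7,10,3,12,2,8]
j→7 (data[7]=2≤8), i→1 (data[1]=11≥8); i<j, swap → [4,2,6,7,10,3,12,11,8]
j→5 (data[5]=3≤8), i→4 (data[4]=10≥8); i<j, swap → [4,2,6,7,3,10,12,11,8]
j→4, i→5; i≥j, return j=4. data = [4,2,6,7,3,10,12,11,8]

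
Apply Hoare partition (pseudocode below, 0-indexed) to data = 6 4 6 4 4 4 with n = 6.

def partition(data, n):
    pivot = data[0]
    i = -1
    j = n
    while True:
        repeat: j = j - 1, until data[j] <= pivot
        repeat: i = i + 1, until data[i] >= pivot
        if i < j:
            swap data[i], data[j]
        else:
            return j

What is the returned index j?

pivot=6
j stops at 5 (4), i stops at 0 (6); swap ⇒ 4 4 6 4 4 6
j stops at 4 (4), i stops at 2 (6); swap ⇒ 4 4 4 4 6 6
j stops at 3, i stops at 4; i≥j ⇒ return 3. data=4 4 4 4 6 6

3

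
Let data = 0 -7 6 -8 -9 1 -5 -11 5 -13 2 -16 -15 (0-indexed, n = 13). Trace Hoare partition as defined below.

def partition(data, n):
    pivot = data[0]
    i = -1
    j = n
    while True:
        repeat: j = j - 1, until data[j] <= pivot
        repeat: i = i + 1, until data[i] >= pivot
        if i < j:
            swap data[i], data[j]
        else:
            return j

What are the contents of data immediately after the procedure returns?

-15 -7 -16 -8 -9 -13 -5 -11 5 1 2 6 0

pivot = data[0] = 0; i = -1, j = 13
j→12 (data[12]=-15≤0), i→0 (data[0]=0≥0); i<j, swap → -15 -7 6 -8 -9 1 -5 -11 5 -13 2 -16 0
j→11 (data[11]=-16≤0), i→2 (data[2]=6≥0); i<j, swap → -15 -7 -16 -8 -9 1 -5 -11 5 -13 2 6 0
j→9 (data[9]=-13≤0), i→5 (data[5]=1≥0); i<j, swap → -15 -7 -16 -8 -9 -13 -5 -11 5 1 2 6 0
j→7, i→8; i≥j, return j=7. data = -15 -7 -16 -8 -9 -13 -5 -11 5 1 2 6 0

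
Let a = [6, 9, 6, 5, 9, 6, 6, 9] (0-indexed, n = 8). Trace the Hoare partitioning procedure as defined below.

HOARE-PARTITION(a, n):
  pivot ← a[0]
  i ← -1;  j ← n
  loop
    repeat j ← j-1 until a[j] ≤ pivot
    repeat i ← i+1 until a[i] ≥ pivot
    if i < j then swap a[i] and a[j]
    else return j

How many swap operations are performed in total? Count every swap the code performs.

pivot=6
j stops at 6 (6), i stops at 0 (6); swap ⇒ [6, 9, 6, 5, 9, 6, 6, 9]
j stops at 5 (6), i stops at 1 (9); swap ⇒ [6, 6, 6, 5, 9, 9, 6, 9]
j stops at 3 (5), i stops at 2 (6); swap ⇒ [6, 6, 5, 6, 9, 9, 6, 9]
j stops at 2, i stops at 3; i≥j ⇒ return 2. a=[6, 6, 5, 6, 9, 9, 6, 9]

3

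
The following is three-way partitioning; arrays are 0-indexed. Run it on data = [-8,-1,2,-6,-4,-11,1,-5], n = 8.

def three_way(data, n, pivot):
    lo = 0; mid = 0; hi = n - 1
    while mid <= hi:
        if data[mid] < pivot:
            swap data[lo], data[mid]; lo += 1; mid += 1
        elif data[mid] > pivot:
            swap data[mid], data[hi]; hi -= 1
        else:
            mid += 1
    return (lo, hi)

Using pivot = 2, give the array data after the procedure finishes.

lo=0 mid=0 hi=7
-8<2: swap(0,0), lo=1 mid=1 ⇒ [-8,-1,2,-6,-4,-11,1,-5]
-1<2: swap(1,1), lo=2 mid=2 ⇒ [-8,-1,2,-6,-4,-11,1,-5]
2=2: mid=3
-6<2: swap(2,3), lo=3 mid=4 ⇒ [-8,-1,-6,2,-4,-11,1,-5]
-4<2: swap(3,4), lo=4 mid=5 ⇒ [-8,-1,-6,-4,2,-11,1,-5]
-11<2: swap(4,5), lo=5 mid=6 ⇒ [-8,-1,-6,-4,-11,2,1,-5]
1<2: swap(5,6), lo=6 mid=7 ⇒ [-8,-1,-6,-4,-11,1,2,-5]
-5<2: swap(6,7), lo=7 mid=8 ⇒ [-8,-1,-6,-4,-11,1,-5,2]
done. lo=7 hi=7; data=[-8,-1,-6,-4,-11,1,-5,2]

[-8,-1,-6,-4,-11,1,-5,2]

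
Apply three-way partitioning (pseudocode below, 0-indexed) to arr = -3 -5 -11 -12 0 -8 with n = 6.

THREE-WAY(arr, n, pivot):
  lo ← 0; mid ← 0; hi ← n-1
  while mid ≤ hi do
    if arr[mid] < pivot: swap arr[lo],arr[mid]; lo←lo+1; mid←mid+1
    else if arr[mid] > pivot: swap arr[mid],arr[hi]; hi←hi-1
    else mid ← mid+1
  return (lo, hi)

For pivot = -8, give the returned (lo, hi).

lo=0 mid=0 hi=5
-3>-8: swap(0,5), hi=4 ⇒ -8 -5 -11 -12 0 -3
-8=-8: mid=1
-5>-8: swap(1,4), hi=3 ⇒ -8 0 -11 -12 -5 -3
0>-8: swap(1,3), hi=2 ⇒ -8 -12 -11 0 -5 -3
-12<-8: swap(0,1), lo=1 mid=2 ⇒ -12 -8 -11 0 -5 -3
-11<-8: swap(1,2), lo=2 mid=3 ⇒ -12 -11 -8 0 -5 -3
done. lo=2 hi=2; arr=-12 -11 -8 0 -5 -3

(2, 2)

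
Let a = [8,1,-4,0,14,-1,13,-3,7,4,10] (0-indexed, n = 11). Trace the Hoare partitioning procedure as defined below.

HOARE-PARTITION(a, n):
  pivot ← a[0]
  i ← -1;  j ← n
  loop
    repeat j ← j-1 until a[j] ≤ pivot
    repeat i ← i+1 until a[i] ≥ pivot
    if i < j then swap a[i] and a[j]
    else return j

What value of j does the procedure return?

pivot = a[0] = 8; i = -1, j = 11
j→9 (a[9]=4≤8), i→0 (a[0]=8≥8); i<j, swap → [4,1,-4,0,14,-1,13,-3,7,8,10]
j→8 (a[8]=7≤8), i→4 (a[4]=14≥8); i<j, swap → [4,1,-4,0,7,-1,13,-3,14,8,10]
j→7 (a[7]=-3≤8), i→6 (a[6]=13≥8); i<j, swap → [4,1,-4,0,7,-1,-3,13,14,8,10]
j→6, i→7; i≥j, return j=6. a = [4,1,-4,0,7,-1,-3,13,14,8,10]

6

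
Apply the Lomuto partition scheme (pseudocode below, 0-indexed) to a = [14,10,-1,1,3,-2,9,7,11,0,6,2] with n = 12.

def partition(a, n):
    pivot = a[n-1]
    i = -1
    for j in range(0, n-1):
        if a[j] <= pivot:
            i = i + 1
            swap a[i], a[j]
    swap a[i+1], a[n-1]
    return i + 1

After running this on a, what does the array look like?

[-1,1,-2,0,2,14,9,7,11,10,6,3]

pivot = a[11] = 2; i = -1
j=0: a[0]=14 > 2 → no swap
j=1: a[1]=10 > 2 → no swap
j=2: a[2]=-1 ≤ 2 → i=0, swap a[0],a[2] → [-1,10,14,1,3,-2,9,7,11,0,6,2]
j=3: a[3]=1 ≤ 2 → i=1, swap a[1],a[3] → [-1,1,14,10,3,-2,9,7,11,0,6,2]
j=4: a[4]=3 > 2 → no swap
j=5: a[5]=-2 ≤ 2 → i=2, swap a[2],a[5] → [-1,1,-2,10,3,14,9,7,11,0,6,2]
j=6: a[6]=9 > 2 → no swap
j=7: a[7]=7 > 2 → no swap
j=8: a[8]=11 > 2 → no swap
j=9: a[9]=0 ≤ 2 → i=3, swap a[3],a[9] → [-1,1,-2,0,3,14,9,7,11,10,6,2]
j=10: a[10]=6 > 2 → no swap
final swap a[4],a[11] → [-1,1,-2,0,2,14,9,7,11,10,6,3]; return 4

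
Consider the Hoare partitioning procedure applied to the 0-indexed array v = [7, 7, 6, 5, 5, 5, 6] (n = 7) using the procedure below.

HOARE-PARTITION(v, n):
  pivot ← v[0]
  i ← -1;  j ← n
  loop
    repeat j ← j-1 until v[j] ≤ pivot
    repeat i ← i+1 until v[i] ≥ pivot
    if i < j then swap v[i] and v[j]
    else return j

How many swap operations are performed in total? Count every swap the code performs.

pivot = v[0] = 7; i = -1, j = 7
j→6 (v[6]=6≤7), i→0 (v[0]=7≥7); i<j, swap → [6, 7, 6, 5, 5, 5, 7]
j→5 (v[5]=5≤7), i→1 (v[1]=7≥7); i<j, swap → [6, 5, 6, 5, 5, 7, 7]
j→4, i→5; i≥j, return j=4. v = [6, 5, 6, 5, 5, 7, 7]

2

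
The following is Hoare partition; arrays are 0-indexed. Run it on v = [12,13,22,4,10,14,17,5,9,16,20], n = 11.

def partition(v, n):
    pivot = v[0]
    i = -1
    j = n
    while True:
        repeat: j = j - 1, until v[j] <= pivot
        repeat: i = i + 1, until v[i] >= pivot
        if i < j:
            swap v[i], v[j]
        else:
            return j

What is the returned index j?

3

pivot=12
j stops at 8 (9), i stops at 0 (12); swap ⇒ [9,13,22,4,10,14,17,5,12,16,20]
j stops at 7 (5), i stops at 1 (13); swap ⇒ [9,5,22,4,10,14,17,13,12,16,20]
j stops at 4 (10), i stops at 2 (22); swap ⇒ [9,5,10,4,22,14,17,13,12,16,20]
j stops at 3, i stops at 4; i≥j ⇒ return 3. v=[9,5,10,4,22,14,17,13,12,16,20]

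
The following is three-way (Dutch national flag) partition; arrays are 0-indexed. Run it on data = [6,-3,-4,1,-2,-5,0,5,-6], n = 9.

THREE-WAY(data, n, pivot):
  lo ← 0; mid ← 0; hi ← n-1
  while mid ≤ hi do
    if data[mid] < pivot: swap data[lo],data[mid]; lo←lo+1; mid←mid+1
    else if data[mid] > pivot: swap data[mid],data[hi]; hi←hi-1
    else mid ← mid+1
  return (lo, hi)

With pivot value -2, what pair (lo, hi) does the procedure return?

lo=0 mid=0 hi=8
6>-2: swap(0,8), hi=7 ⇒ [-6,-3,-4,1,-2,-5,0,5,6]
-6<-2: swap(0,0), lo=1 mid=1 ⇒ [-6,-3,-4,1,-2,-5,0,5,6]
-3<-2: swap(1,1), lo=2 mid=2 ⇒ [-6,-3,-4,1,-2,-5,0,5,6]
-4<-2: swap(2,2), lo=3 mid=3 ⇒ [-6,-3,-4,1,-2,-5,0,5,6]
1>-2: swap(3,7), hi=6 ⇒ [-6,-3,-4,5,-2,-5,0,1,6]
5>-2: swap(3,6), hi=5 ⇒ [-6,-3,-4,0,-2,-5,5,1,6]
0>-2: swap(3,5), hi=4 ⇒ [-6,-3,-4,-5,-2,0,5,1,6]
-5<-2: swap(3,3), lo=4 mid=4 ⇒ [-6,-3,-4,-5,-2,0,5,1,6]
-2=-2: mid=5
done. lo=4 hi=4; data=[-6,-3,-4,-5,-2,0,5,1,6]

(4, 4)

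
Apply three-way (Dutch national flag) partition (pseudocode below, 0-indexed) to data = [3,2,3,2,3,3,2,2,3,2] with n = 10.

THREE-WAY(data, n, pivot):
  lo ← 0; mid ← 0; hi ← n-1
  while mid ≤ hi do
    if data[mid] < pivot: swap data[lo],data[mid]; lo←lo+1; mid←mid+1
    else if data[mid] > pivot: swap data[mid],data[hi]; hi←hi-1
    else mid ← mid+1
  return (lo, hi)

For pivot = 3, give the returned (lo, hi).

(5, 9)

lo=0 mid=0 hi=9
3=3: mid=1
2<3: swap(0,1), lo=1 mid=2 ⇒ [2,3,3,2,3,3,2,2,3,2]
3=3: mid=3
2<3: swap(1,3), lo=2 mid=4 ⇒ [2,2,3,3,3,3,2,2,3,2]
3=3: mid=5
3=3: mid=6
2<3: swap(2,6), lo=3 mid=7 ⇒ [2,2,2,3,3,3,3,2,3,2]
2<3: swap(3,7), lo=4 mid=8 ⇒ [2,2,2,2,3,3,3,3,3,2]
3=3: mid=9
2<3: swap(4,9), lo=5 mid=10 ⇒ [2,2,2,2,2,3,3,3,3,3]
done. lo=5 hi=9; data=[2,2,2,2,2,3,3,3,3,3]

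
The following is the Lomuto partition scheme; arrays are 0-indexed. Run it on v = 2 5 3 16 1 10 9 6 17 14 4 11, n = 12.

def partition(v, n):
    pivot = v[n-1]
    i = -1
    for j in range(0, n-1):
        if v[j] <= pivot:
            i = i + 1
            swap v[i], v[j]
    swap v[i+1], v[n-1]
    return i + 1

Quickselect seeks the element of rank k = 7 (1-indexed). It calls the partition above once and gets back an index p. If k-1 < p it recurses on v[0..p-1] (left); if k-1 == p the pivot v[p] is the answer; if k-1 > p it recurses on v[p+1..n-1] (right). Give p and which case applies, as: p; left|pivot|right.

8; left

pivot = v[11] = 11; i = -1
j=0: v[0]=2 ≤ 11 → i=0, swap v[0],v[0] (no change) → 2 5 3 16 1 10 9 6 17 14 4 11
j=1: v[1]=5 ≤ 11 → i=1, swap v[1],v[1] (no change) → 2 5 3 16 1 10 9 6 17 14 4 11
j=2: v[2]=3 ≤ 11 → i=2, swap v[2],v[2] (no change) → 2 5 3 16 1 10 9 6 17 14 4 11
j=3: v[3]=16 > 11 → no swap
j=4: v[4]=1 ≤ 11 → i=3, swap v[3],v[4] → 2 5 3 1 16 10 9 6 17 14 4 11
j=5: v[5]=10 ≤ 11 → i=4, swap v[4],v[5] → 2 5 3 1 10 16 9 6 17 14 4 11
j=6: v[6]=9 ≤ 11 → i=5, swap v[5],v[6] → 2 5 3 1 10 9 16 6 17 14 4 11
j=7: v[7]=6 ≤ 11 → i=6, swap v[6],v[7] → 2 5 3 1 10 9 6 16 17 14 4 11
j=8: v[8]=17 > 11 → no swap
j=9: v[9]=14 > 11 → no swap
j=10: v[10]=4 ≤ 11 → i=7, swap v[7],v[10] → 2 5 3 1 10 9 6 4 17 14 16 11
final swap v[8],v[11] → 2 5 3 1 10 9 6 4 11 14 16 17; return 8
p = 8; k-1 = 6 < 8 ⇒ left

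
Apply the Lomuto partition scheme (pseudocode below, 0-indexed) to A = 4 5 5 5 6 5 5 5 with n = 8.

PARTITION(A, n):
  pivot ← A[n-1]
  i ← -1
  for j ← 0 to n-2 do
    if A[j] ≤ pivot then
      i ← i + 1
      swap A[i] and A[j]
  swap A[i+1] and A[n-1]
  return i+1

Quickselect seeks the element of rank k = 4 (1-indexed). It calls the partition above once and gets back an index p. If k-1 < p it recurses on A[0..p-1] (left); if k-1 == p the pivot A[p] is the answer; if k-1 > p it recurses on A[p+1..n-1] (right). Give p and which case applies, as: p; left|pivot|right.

6; left

pivot=5, i=-1
j=0: 4≤5, i=0, swap(0,0) ⇒ 4 5 5 5 6 5 5 5
j=1: 5≤5, i=1, swap(1,1) ⇒ 4 5 5 5 6 5 5 5
j=2: 5≤5, i=2, swap(2,2) ⇒ 4 5 5 5 6 5 5 5
j=3: 5≤5, i=3, swap(3,3) ⇒ 4 5 5 5 6 5 5 5
j=4: 6>5, skip
j=5: 5≤5, i=4, swap(4,5) ⇒ 4 5 5 5 5 6 5 5
j=6: 5≤5, i=5, swap(5,6) ⇒ 4 5 5 5 5 5 6 5
swap(6,7) ⇒ 4 5 5 5 5 5 5 6; return 6
p = 6; k-1 = 3 < 6 ⇒ left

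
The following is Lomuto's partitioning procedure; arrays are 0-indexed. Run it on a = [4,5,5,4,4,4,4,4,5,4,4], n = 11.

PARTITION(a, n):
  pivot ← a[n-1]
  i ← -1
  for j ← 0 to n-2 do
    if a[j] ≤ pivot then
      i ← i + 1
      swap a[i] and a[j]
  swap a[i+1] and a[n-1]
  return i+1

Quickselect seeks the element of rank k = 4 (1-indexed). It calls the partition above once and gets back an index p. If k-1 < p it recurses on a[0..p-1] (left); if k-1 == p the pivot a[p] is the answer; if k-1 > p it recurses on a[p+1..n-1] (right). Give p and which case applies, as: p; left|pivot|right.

7; left

pivot = a[10] = 4; i = -1
j=0: a[0]=4 ≤ 4 → i=0, swap a[0],a[0] (no change) → [4,5,5,4,4,4,4,4,5,4,4]
j=1: a[1]=5 > 4 → no swap
j=2: a[2]=5 > 4 → no swap
j=3: a[3]=4 ≤ 4 → i=1, swap a[1],a[3] → [4,4,5,5,4,4,4,4,5,4,4]
j=4: a[4]=4 ≤ 4 → i=2, swap a[2],a[4] → [4,4,4,5,5,4,4,4,5,4,4]
j=5: a[5]=4 ≤ 4 → i=3, swap a[3],a[5] → [4,4,4,4,5,5,4,4,5,4,4]
j=6: a[6]=4 ≤ 4 → i=4, swap a[4],a[6] → [4,4,4,4,4,5,5,4,5,4,4]
j=7: a[7]=4 ≤ 4 → i=5, swap a[5],a[7] → [4,4,4,4,4,4,5,5,5,4,4]
j=8: a[8]=5 > 4 → no swap
j=9: a[9]=4 ≤ 4 → i=6, swap a[6],a[9] → [4,4,4,4,4,4,4,5,5,5,4]
final swap a[7],a[10] → [4,4,4,4,4,4,4,4,5,5,5]; return 7
p = 7; k-1 = 3 < 7 ⇒ left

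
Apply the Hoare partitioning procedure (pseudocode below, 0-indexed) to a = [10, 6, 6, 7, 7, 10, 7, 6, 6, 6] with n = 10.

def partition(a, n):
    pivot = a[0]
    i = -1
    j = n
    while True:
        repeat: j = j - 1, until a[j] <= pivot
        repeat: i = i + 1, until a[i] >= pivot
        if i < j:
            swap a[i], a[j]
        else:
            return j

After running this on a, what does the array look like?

pivot=10
j stops at 9 (6), i stops at 0 (10); swap ⇒ [6, 6, 6, 7, 7, 10, 7, 6, 6, 10]
j stops at 8 (6), i stops at 5 (10); swap ⇒ [6, 6, 6, 7, 7, 6, 7, 6, 10, 10]
j stops at 7, i stops at 8; i≥j ⇒ return 7. a=[6, 6, 6, 7, 7, 6, 7, 6, 10, 10]

[6, 6, 6, 7, 7, 6, 7, 6, 10, 10]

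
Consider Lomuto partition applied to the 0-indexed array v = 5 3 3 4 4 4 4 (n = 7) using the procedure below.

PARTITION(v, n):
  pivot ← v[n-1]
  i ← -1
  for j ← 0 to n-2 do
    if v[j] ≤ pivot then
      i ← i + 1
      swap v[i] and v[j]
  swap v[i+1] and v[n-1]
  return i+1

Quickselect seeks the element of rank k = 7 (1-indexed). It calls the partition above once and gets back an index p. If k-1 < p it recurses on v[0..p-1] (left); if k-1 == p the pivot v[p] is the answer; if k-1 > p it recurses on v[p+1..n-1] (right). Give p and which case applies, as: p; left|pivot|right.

5; right

pivot = v[6] = 4; i = -1
j=0: v[0]=5 > 4 → no swap
j=1: v[1]=3 ≤ 4 → i=0, swap v[0],v[1] → 3 5 3 4 4 4 4
j=2: v[2]=3 ≤ 4 → i=1, swap v[1],v[2] → 3 3 5 4 4 4 4
j=3: v[3]=4 ≤ 4 → i=2, swap v[2],v[3] → 3 3 4 5 4 4 4
j=4: v[4]=4 ≤ 4 → i=3, swap v[3],v[4] → 3 3 4 4 5 4 4
j=5: v[5]=4 ≤ 4 → i=4, swap v[4],v[5] → 3 3 4 4 4 5 4
final swap v[5],v[6] → 3 3 4 4 4 4 5; return 5
p = 5; k-1 = 6 > 5 ⇒ right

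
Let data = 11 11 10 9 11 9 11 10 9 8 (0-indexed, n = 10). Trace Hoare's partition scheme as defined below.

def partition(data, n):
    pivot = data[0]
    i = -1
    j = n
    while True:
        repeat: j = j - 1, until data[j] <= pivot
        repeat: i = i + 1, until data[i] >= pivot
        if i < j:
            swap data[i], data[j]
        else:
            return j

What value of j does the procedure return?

pivot = data[0] = 11; i = -1, j = 10
j→9 (data[9]=8≤11), i→0 (data[0]=11≥11); i<j, swap → 8 11 10 9 11 9 11 10 9 11
j→8 (data[8]=9≤11), i→1 (data[1]=11≥11); i<j, swap → 8 9 10 9 11 9 11 10 11 11
j→7 (data[7]=10≤11), i→4 (data[4]=11≥11); i<j, swap → 8 9 10 9 10 9 11 11 11 11
j→6, i→6; i≥j, return j=6. data = 8 9 10 9 10 9 11 11 11 11

6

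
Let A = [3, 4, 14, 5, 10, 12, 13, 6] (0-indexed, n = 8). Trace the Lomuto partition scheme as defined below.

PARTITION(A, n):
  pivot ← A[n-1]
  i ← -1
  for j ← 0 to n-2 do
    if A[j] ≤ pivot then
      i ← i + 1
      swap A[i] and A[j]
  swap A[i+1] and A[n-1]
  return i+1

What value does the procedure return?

3

pivot=6, i=-1
j=0: 3≤6, i=0, swap(0,0) ⇒ [3, 4, 14, 5, 10, 12, 13, 6]
j=1: 4≤6, i=1, swap(1,1) ⇒ [3, 4, 14, 5, 10, 12, 13, 6]
j=2: 14>6, skip
j=3: 5≤6, i=2, swap(2,3) ⇒ [3, 4, 5, 14, 10, 12, 13, 6]
j=4: 10>6, skip
j=5: 12>6, skip
j=6: 13>6, skip
swap(3,7) ⇒ [3, 4, 5, 6, 10, 12, 13, 14]; return 3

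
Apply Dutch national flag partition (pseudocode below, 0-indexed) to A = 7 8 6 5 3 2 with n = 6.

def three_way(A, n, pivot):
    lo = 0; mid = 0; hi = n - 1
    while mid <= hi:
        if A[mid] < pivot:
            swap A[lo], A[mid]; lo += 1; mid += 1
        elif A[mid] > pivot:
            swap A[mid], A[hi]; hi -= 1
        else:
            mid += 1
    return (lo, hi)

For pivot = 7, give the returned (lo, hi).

(4, 4)

lo=0 mid=0 hi=5
7=7: mid=1
8>7: swap(1,5), hi=4 ⇒ 7 2 6 5 3 8
2<7: swap(0,1), lo=1 mid=2 ⇒ 2 7 6 5 3 8
6<7: swap(1,2), lo=2 mid=3 ⇒ 2 6 7 5 3 8
5<7: swap(2,3), lo=3 mid=4 ⇒ 2 6 5 7 3 8
3<7: swap(3,4), lo=4 mid=5 ⇒ 2 6 5 3 7 8
done. lo=4 hi=4; A=2 6 5 3 7 8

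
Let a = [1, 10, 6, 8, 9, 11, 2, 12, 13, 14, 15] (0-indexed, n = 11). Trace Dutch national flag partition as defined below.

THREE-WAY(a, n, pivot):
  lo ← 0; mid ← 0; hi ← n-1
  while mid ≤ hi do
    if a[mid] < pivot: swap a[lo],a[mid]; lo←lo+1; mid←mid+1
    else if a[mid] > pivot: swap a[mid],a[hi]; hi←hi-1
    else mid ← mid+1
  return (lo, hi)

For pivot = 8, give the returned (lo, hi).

pivot = 8; lo=0, mid=0, hi=10
a[mid]=1<8: swap a[0],a[0]; lo=1,mid=1 → [1, 10, 6, 8, 9, 11, 2, 12, 13, 14, 15]
a[mid]=10>8: swap a[1],a[10]; hi=9 → [1, 15, 6, 8, 9, 11, 2, 12, 13, 14, 10]
a[mid]=15>8: swap a[1],a[9]; hi=8 → [1, 14, 6, 8, 9, 11, 2, 12, 13, 15, 10]
a[mid]=14>8: swap a[1],a[8]; hi=7 → [1, 13, 6, 8, 9, 11, 2, 12, 14, 15, 10]
a[mid]=13>8: swap a[1],a[7]; hi=6 → [1, 12, 6, 8, 9, 11, 2, 13, 14, 15, 10]
a[mid]=12>8: swap a[1],a[6]; hi=5 → [1, 2, 6, 8, 9, 11, 12, 13, 14, 15, 10]
a[mid]=2<8: swap a[1],a[1]; lo=2,mid=2 → [1, 2, 6, 8, 9, 11, 12, 13, 14, 15, 10]
a[mid]=6<8: swap a[2],a[2]; lo=3,mid=3 → [1, 2, 6, 8, 9, 11, 12, 13, 14, 15, 10]
a[mid]=8=8: mid=4
a[mid]=9>8: swap a[4],a[5]; hi=4 → [1, 2, 6, 8, 11, 9, 12, 13, 14, 15, 10]
a[mid]=11>8: swap a[4],a[4]; hi=3 → [1, 2, 6, 8, 11, 9, 12, 13, 14, 15, 10]
end: lo=3, hi=3; a = [1, 2, 6, 8, 11, 9, 12, 13, 14, 15, 10]

(3, 3)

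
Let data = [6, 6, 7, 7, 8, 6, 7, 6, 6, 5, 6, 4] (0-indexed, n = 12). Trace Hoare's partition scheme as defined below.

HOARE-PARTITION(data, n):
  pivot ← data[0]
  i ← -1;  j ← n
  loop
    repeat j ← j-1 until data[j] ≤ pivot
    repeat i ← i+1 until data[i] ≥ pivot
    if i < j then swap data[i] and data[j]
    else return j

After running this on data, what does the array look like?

[4, 6, 5, 6, 6, 6, 7, 8, 7, 7, 6, 6]

pivot = data[0] = 6; i = -1, j = 12
j→11 (data[11]=4≤6), i→0 (data[0]=6≥6); i<j, swap → [4, 6, 7, 7, 8, 6, 7, 6, 6, 5, 6, 6]
j→10 (data[10]=6≤6), i→1 (data[1]=6≥6); i<j, swap → [4, 6, 7, 7, 8, 6, 7, 6, 6, 5, 6, 6]
j→9 (data[9]=5≤6), i→2 (data[2]=7≥6); i<j, swap → [4, 6, 5, 7, 8, 6, 7, 6, 6, 7, 6, 6]
j→8 (data[8]=6≤6), i→3 (data[3]=7≥6); i<j, swap → [4, 6, 5, 6, 8, 6, 7, 6, 7, 7, 6, 6]
j→7 (data[7]=6≤6), i→4 (data[4]=8≥6); i<j, swap → [4, 6, 5, 6, 6, 6, 7, 8, 7, 7, 6, 6]
j→5, i→5; i≥j, return j=5. data = [4, 6, 5, 6, 6, 6, 7, 8, 7, 7, 6, 6]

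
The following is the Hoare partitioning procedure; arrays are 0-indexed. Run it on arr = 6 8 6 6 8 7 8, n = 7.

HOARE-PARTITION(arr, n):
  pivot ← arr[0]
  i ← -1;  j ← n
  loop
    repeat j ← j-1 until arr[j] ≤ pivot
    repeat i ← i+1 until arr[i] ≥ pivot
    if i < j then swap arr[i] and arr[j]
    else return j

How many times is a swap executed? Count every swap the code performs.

pivot = arr[0] = 6; i = -1, j = 7
j→3 (arr[3]=6≤6), i→0 (arr[0]=6≥6); i<j, swap → 6 8 6 6 8 7 8
j→2 (arr[2]=6≤6), i→1 (arr[1]=8≥6); i<j, swap → 6 6 8 6 8 7 8
j→1, i→2; i≥j, return j=1. arr = 6 6 8 6 8 7 8

2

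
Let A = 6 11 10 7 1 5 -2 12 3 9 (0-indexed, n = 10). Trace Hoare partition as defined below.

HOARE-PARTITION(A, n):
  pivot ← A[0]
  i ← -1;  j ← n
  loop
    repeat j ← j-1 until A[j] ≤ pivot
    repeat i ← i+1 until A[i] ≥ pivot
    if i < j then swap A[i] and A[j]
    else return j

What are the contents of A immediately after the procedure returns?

3 -2 5 1 7 10 11 12 6 9

pivot = A[0] = 6; i = -1, j = 10
j→8 (A[8]=3≤6), i→0 (A[0]=6≥6); i<j, swap → 3 11 10 7 1 5 -2 12 6 9
j→6 (A[6]=-2≤6), i→1 (A[1]=11≥6); i<j, swap → 3 -2 10 7 1 5 11 12 6 9
j→5 (A[5]=5≤6), i→2 (A[2]=10≥6); i<j, swap → 3 -2 5 7 1 10 11 12 6 9
j→4 (A[4]=1≤6), i→3 (A[3]=7≥6); i<j, swap → 3 -2 5 1 7 10 11 12 6 9
j→3, i→4; i≥j, return j=3. A = 3 -2 5 1 7 10 11 12 6 9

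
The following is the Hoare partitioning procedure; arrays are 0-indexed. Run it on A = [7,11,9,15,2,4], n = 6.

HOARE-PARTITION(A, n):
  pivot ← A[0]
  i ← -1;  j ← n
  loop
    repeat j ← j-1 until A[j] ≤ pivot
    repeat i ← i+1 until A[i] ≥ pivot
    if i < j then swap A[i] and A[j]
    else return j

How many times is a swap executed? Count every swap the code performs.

2

pivot = A[0] = 7; i = -1, j = 6
j→5 (A[5]=4≤7), i→0 (A[0]=7≥7); i<j, swap → [4,11,9,15,2,7]
j→4 (A[4]=2≤7), i→1 (A[1]=11≥7); i<j, swap → [4,2,9,15,11,7]
j→1, i→2; i≥j, return j=1. A = [4,2,9,15,11,7]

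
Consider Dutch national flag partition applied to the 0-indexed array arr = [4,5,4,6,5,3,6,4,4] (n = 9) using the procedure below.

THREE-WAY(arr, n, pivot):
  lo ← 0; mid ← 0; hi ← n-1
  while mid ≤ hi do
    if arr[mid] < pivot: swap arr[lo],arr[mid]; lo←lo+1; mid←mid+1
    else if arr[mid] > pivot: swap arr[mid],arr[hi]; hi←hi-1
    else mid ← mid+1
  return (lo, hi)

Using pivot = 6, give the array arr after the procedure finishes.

pivot = 6; lo=0, mid=0, hi=8
arr[mid]=4<6: swap arr[0],arr[0]; lo=1,mid=1 → [4,5,4,6,5,3,6,4,4]
arr[mid]=5<6: swap arr[1],arr[1]; lo=2,mid=2 → [4,5,4,6,5,3,6,4,4]
arr[mid]=4<6: swap arr[2],arr[2]; lo=3,mid=3 → [4,5,4,6,5,3,6,4,4]
arr[mid]=6=6: mid=4
arr[mid]=5<6: swap arr[3],arr[4]; lo=4,mid=5 → [4,5,4,5,6,3,6,4,4]
arr[mid]=3<6: swap arr[4],arr[5]; lo=5,mid=6 → [4,5,4,5,3,6,6,4,4]
arr[mid]=6=6: mid=7
arr[mid]=4<6: swap arr[5],arr[7]; lo=6,mid=8 → [4,5,4,5,3,4,6,6,4]
arr[mid]=4<6: swap arr[6],arr[8]; lo=7,mid=9 → [4,5,4,5,3,4,4,6,6]
end: lo=7, hi=8; arr = [4,5,4,5,3,4,4,6,6]

[4,5,4,5,3,4,4,6,6]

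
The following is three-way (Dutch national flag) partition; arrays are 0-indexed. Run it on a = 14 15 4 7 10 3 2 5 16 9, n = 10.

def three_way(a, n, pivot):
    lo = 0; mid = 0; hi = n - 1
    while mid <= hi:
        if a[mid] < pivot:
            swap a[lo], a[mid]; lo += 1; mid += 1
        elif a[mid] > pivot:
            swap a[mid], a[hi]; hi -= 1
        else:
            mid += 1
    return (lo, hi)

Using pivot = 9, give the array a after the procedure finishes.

lo=0 mid=0 hi=9
14>9: swap(0,9), hi=8 ⇒ 9 15 4 7 10 3 2 5 16 14
9=9: mid=1
15>9: swap(1,8), hi=7 ⇒ 9 16 4 7 10 3 2 5 15 14
16>9: swap(1,7), hi=6 ⇒ 9 5 4 7 10 3 2 16 15 14
5<9: swap(0,1), lo=1 mid=2 ⇒ 5 9 4 7 10 3 2 16 15 14
4<9: swap(1,2), lo=2 mid=3 ⇒ 5 4 9 7 10 3 2 16 15 14
7<9: swap(2,3), lo=3 mid=4 ⇒ 5 4 7 9 10 3 2 16 15 14
10>9: swap(4,6), hi=5 ⇒ 5 4 7 9 2 3 10 16 15 14
2<9: swap(3,4), lo=4 mid=5 ⇒ 5 4 7 2 9 3 10 16 15 14
3<9: swap(4,5), lo=5 mid=6 ⇒ 5 4 7 2 3 9 10 16 15 14
done. lo=5 hi=5; a=5 4 7 2 3 9 10 16 15 14

5 4 7 2 3 9 10 16 15 14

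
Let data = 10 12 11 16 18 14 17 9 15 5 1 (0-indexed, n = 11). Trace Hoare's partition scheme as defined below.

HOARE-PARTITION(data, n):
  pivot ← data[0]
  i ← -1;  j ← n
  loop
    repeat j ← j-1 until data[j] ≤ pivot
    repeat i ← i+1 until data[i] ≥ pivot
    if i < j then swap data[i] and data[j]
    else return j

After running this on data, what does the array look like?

1 5 9 16 18 14 17 11 15 12 10

pivot=10
j stops at 10 (1), i stops at 0 (10); swap ⇒ 1 12 11 16 18 14 17 9 15 5 10
j stops at 9 (5), i stops at 1 (12); swap ⇒ 1 5 11 16 18 14 17 9 15 12 10
j stops at 7 (9), i stops at 2 (11); swap ⇒ 1 5 9 16 18 14 17 11 15 12 10
j stops at 2, i stops at 3; i≥j ⇒ return 2. data=1 5 9 16 18 14 17 11 15 12 10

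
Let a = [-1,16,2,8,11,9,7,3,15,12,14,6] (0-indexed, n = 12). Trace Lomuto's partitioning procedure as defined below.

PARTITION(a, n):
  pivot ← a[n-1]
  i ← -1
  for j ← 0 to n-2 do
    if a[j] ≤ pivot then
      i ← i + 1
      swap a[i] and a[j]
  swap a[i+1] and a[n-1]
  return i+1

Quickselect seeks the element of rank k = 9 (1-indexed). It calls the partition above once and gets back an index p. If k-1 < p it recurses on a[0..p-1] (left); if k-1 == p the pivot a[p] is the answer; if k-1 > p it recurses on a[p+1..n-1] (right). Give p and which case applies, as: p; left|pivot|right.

3; right

pivot = a[11] = 6; i = -1
j=0: a[0]=-1 ≤ 6 → i=0, swap a[0],a[0] (no change) → [-1,16,2,8,11,9,7,3,15,12,14,6]
j=1: a[1]=16 > 6 → no swap
j=2: a[2]=2 ≤ 6 → i=1, swap a[1],a[2] → [-1,2,16,8,11,9,7,3,15,12,14,6]
j=3: a[3]=8 > 6 → no swap
j=4: a[4]=11 > 6 → no swap
j=5: a[5]=9 > 6 → no swap
j=6: a[6]=7 > 6 → no swap
j=7: a[7]=3 ≤ 6 → i=2, swap a[2],a[7] → [-1,2,3,8,11,9,7,16,15,12,14,6]
j=8: a[8]=15 > 6 → no swap
j=9: a[9]=12 > 6 → no swap
j=10: a[10]=14 > 6 → no swap
final swap a[3],a[11] → [-1,2,3,6,11,9,7,16,15,12,14,8]; return 3
p = 3; k-1 = 8 > 3 ⇒ right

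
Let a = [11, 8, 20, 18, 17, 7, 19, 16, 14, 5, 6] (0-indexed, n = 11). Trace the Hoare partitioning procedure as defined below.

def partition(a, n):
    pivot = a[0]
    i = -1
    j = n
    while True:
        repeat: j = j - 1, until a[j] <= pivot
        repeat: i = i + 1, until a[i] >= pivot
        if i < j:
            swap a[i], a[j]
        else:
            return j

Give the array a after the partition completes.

[6, 8, 5, 7, 17, 18, 19, 16, 14, 20, 11]

pivot=11
j stops at 10 (6), i stops at 0 (11); swap ⇒ [6, 8, 20, 18, 17, 7, 19, 16, 14, 5, 11]
j stops at 9 (5), i stops at 2 (20); swap ⇒ [6, 8, 5, 18, 17, 7, 19, 16, 14, 20, 11]
j stops at 5 (7), i stops at 3 (18); swap ⇒ [6, 8, 5, 7, 17, 18, 19, 16, 14, 20, 11]
j stops at 3, i stops at 4; i≥j ⇒ return 3. a=[6, 8, 5, 7, 17, 18, 19, 16, 14, 20, 11]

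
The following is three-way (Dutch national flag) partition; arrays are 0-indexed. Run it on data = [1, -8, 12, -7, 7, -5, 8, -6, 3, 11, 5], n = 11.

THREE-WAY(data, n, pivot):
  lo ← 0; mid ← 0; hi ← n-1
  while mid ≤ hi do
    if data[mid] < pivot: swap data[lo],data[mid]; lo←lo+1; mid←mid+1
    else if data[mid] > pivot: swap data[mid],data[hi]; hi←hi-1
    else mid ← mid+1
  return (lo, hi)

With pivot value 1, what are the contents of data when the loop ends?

lo=0 mid=0 hi=10
1=1: mid=1
-8<1: swap(0,1), lo=1 mid=2 ⇒ [-8, 1, 12, -7, 7, -5, 8, -6, 3, 11, 5]
12>1: swap(2,10), hi=9 ⇒ [-8, 1, 5, -7, 7, -5, 8, -6, 3, 11, 12]
5>1: swap(2,9), hi=8 ⇒ [-8, 1, 11, -7, 7, -5, 8, -6, 3, 5, 12]
11>1: swap(2,8), hi=7 ⇒ [-8, 1, 3, -7, 7, -5, 8, -6, 11, 5, 12]
3>1: swap(2,7), hi=6 ⇒ [-8, 1, -6, -7, 7, -5, 8, 3, 11, 5, 12]
-6<1: swap(1,2), lo=2 mid=3 ⇒ [-8, -6, 1, -7, 7, -5, 8, 3, 11, 5, 12]
-7<1: swap(2,3), lo=3 mid=4 ⇒ [-8, -6, -7, 1, 7, -5, 8, 3, 11, 5, 12]
7>1: swap(4,6), hi=5 ⇒ [-8, -6, -7, 1, 8, -5, 7, 3, 11, 5, 12]
8>1: swap(4,5), hi=4 ⇒ [-8, -6, -7, 1, -5, 8, 7, 3, 11, 5, 12]
-5<1: swap(3,4), lo=4 mid=5 ⇒ [-8, -6, -7, -5, 1, 8, 7, 3, 11, 5, 12]
done. lo=4 hi=4; data=[-8, -6, -7, -5, 1, 8, 7, 3, 11, 5, 12]

[-8, -6, -7, -5, 1, 8, 7, 3, 11, 5, 12]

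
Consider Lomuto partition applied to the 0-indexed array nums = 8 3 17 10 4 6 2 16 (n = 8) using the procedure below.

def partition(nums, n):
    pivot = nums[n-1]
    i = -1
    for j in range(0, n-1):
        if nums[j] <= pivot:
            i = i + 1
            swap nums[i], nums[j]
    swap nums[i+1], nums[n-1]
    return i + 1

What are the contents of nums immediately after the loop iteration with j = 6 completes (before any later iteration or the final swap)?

8 3 10 4 6 2 17 16

pivot = nums[7] = 16; i = -1
j=0: nums[0]=8 ≤ 16 → i=0, swap nums[0],nums[0] (no change) → 8 3 17 10 4 6 2 16
j=1: nums[1]=3 ≤ 16 → i=1, swap nums[1],nums[1] (no change) → 8 3 17 10 4 6 2 16
j=2: nums[2]=17 > 16 → no swap
j=3: nums[3]=10 ≤ 16 → i=2, swap nums[2],nums[3] → 8 3 10 17 4 6 2 16
j=4: nums[4]=4 ≤ 16 → i=3, swap nums[3],nums[4] → 8 3 10 4 17 6 2 16
j=5: nums[5]=6 ≤ 16 → i=4, swap nums[4],nums[5] → 8 3 10 4 6 17 2 16
j=6: nums[6]=2 ≤ 16 → i=5, swap nums[5],nums[6] → 8 3 10 4 6 2 17 16
(after j=6) nums = 8 3 10 4 6 2 17 16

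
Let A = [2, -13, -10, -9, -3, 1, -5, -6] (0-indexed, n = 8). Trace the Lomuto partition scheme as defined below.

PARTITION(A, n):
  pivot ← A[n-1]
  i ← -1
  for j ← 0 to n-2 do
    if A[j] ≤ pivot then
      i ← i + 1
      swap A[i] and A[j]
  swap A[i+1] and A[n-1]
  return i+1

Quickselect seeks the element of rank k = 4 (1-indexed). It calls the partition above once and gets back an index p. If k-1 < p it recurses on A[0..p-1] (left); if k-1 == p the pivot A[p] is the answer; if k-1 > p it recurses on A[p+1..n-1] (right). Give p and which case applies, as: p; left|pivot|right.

pivot = A[7] = -6; i = -1
j=0: A[0]=2 > -6 → no swap
j=1: A[1]=-13 ≤ -6 → i=0, swap A[0],A[1] → [-13, 2, -10, -9, -3, 1, -5, -6]
j=2: A[2]=-10 ≤ -6 → i=1, swap A[1],A[2] → [-13, -10, 2, -9, -3, 1, -5, -6]
j=3: A[3]=-9 ≤ -6 → i=2, swap A[2],A[3] → [-13, -10, -9, 2, -3, 1, -5, -6]
j=4: A[4]=-3 > -6 → no swap
j=5: A[5]=1 > -6 → no swap
j=6: A[6]=-5 > -6 → no swap
final swap A[3],A[7] → [-13, -10, -9, -6, -3, 1, -5, 2]; return 3
p = 3; k-1 = 3 == 3 ⇒ pivot

3; pivot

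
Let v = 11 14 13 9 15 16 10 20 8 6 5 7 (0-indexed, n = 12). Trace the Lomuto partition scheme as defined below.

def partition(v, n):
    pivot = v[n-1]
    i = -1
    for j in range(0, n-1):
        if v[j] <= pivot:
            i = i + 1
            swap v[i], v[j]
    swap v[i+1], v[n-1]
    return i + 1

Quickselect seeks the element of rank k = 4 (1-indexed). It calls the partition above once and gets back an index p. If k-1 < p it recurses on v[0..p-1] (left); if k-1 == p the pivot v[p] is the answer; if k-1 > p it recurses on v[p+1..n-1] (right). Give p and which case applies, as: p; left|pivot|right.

2; right

pivot = v[11] = 7; i = -1
j=0: v[0]=11 > 7 → no swap
j=1: v[1]=14 > 7 → no swap
j=2: v[2]=13 > 7 → no swap
j=3: v[3]=9 > 7 → no swap
j=4: v[4]=15 > 7 → no swap
j=5: v[5]=16 > 7 → no swap
j=6: v[6]=10 > 7 → no swap
j=7: v[7]=20 > 7 → no swap
j=8: v[8]=8 > 7 → no swap
j=9: v[9]=6 ≤ 7 → i=0, swap v[0],v[9] → 6 14 13 9 15 16 10 20 8 11 5 7
j=10: v[10]=5 ≤ 7 → i=1, swap v[1],v[10] → 6 5 13 9 15 16 10 20 8 11 14 7
final swap v[2],v[11] → 6 5 7 9 15 16 10 20 8 11 14 13; return 2
p = 2; k-1 = 3 > 2 ⇒ right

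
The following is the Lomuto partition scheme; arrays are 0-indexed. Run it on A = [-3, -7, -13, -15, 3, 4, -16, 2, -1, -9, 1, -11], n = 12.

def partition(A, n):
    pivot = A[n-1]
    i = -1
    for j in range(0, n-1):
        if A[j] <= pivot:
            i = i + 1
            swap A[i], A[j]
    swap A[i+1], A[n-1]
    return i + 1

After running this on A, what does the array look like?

pivot = A[11] = -11; i = -1
j=0: A[0]=-3 > -11 → no swap
j=1: A[1]=-7 > -11 → no swap
j=2: A[2]=-13 ≤ -11 → i=0, swap A[0],A[2] → [-13, -7, -3, -15, 3, 4, -16, 2, -1, -9, 1, -11]
j=3: A[3]=-15 ≤ -11 → i=1, swap A[1],A[3] → [-13, -15, -3, -7, 3, 4, -16, 2, -1, -9, 1, -11]
j=4: A[4]=3 > -11 → no swap
j=5: A[5]=4 > -11 → no swap
j=6: A[6]=-16 ≤ -11 → i=2, swap A[2],A[6] → [-13, -15, -16, -7, 3, 4, -3, 2, -1, -9, 1, -11]
j=7: A[7]=2 > -11 → no swap
j=8: A[8]=-1 > -11 → no swap
j=9: A[9]=-9 > -11 → no swap
j=10: A[10]=1 > -11 → no swap
final swap A[3],A[11] → [-13, -15, -16, -11, 3, 4, -3, 2, -1, -9, 1, -7]; return 3

[-13, -15, -16, -11, 3, 4, -3, 2, -1, -9, 1, -7]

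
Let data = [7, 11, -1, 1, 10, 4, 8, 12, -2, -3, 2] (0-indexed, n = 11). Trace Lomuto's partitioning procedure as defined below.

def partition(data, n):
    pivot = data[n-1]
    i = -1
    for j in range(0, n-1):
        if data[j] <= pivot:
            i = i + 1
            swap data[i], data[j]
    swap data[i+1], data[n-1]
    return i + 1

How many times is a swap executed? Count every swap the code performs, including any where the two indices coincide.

5

pivot = data[10] = 2; i = -1
j=0: data[0]=7 > 2 → no swap
j=1: data[1]=11 > 2 → no swap
j=2: data[2]=-1 ≤ 2 → i=0, swap data[0],data[2] → [-1, 11, 7, 1, 10, 4, 8, 12, -2, -3, 2]
j=3: data[3]=1 ≤ 2 → i=1, swap data[1],data[3] → [-1, 1, 7, 11, 10, 4, 8, 12, -2, -3, 2]
j=4: data[4]=10 > 2 → no swap
j=5: data[5]=4 > 2 → no swap
j=6: data[6]=8 > 2 → no swap
j=7: data[7]=12 > 2 → no swap
j=8: data[8]=-2 ≤ 2 → i=2, swap data[2],data[8] → [-1, 1, -2, 11, 10, 4, 8, 12, 7, -3, 2]
j=9: data[9]=-3 ≤ 2 → i=3, swap data[3],data[9] → [-1, 1, -2, -3, 10, 4, 8, 12, 7, 11, 2]
final swap data[4],data[10] → [-1, 1, -2, -3, 2, 4, 8, 12, 7, 11, 10]; return 4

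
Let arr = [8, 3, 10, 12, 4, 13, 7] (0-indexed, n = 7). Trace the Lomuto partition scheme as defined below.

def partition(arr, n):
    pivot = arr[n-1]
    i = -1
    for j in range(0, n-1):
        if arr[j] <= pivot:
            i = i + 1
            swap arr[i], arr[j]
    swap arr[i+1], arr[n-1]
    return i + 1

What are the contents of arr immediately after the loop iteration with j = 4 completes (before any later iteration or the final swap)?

pivot = arr[6] = 7; i = -1
j=0: arr[0]=8 > 7 → no swap
j=1: arr[1]=3 ≤ 7 → i=0, swap arr[0],arr[1] → [3, 8, 10, 12, 4, 13, 7]
j=2: arr[2]=10 > 7 → no swap
j=3: arr[3]=12 > 7 → no swap
j=4: arr[4]=4 ≤ 7 → i=1, swap arr[1],arr[4] → [3, 4, 10, 12, 8, 13, 7]
(after j=4) arr = [3, 4, 10, 12, 8, 13, 7]

[3, 4, 10, 12, 8, 13, 7]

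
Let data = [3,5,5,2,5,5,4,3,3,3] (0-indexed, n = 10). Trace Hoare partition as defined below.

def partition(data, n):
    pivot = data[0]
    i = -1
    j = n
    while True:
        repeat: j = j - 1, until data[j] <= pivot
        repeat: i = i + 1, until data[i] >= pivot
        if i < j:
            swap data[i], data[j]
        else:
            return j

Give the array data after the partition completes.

pivot = data[0] = 3; i = -1, j = 10
j→9 (data[9]=3≤3), i→0 (data[0]=3≥3); i<j, swap → [3,5,5,2,5,5,4,3,3,3]
j→8 (data[8]=3≤3), i→1 (data[1]=5≥3); i<j, swap → [3,3,5,2,5,5,4,3,5,3]
j→7 (data[7]=3≤3), i→2 (data[2]=5≥3); i<j, swap → [3,3,3,2,5,5,4,5,5,3]
j→3, i→4; i≥j, return j=3. data = [3,3,3,2,5,5,4,5,5,3]

[3,3,3,2,5,5,4,5,5,3]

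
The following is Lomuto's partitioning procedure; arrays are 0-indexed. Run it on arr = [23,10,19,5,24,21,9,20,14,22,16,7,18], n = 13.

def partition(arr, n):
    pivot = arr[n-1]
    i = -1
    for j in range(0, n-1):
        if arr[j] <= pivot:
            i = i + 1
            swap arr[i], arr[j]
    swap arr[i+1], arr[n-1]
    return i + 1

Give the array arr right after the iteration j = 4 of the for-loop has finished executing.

pivot = arr[12] = 18; i = -1
j=0: arr[0]=23 > 18 → no swap
j=1: arr[1]=10 ≤ 18 → i=0, swap arr[0],arr[1] → [10,23,19,5,24,21,9,20,14,22,16,7,18]
j=2: arr[2]=19 > 18 → no swap
j=3: arr[3]=5 ≤ 18 → i=1, swap arr[1],arr[3] → [10,5,19,23,24,21,9,20,14,22,16,7,18]
j=4: arr[4]=24 > 18 → no swap
(after j=4) arr = [10,5,19,23,24,21,9,20,14,22,16,7,18]

[10,5,19,23,24,21,9,20,14,22,16,7,18]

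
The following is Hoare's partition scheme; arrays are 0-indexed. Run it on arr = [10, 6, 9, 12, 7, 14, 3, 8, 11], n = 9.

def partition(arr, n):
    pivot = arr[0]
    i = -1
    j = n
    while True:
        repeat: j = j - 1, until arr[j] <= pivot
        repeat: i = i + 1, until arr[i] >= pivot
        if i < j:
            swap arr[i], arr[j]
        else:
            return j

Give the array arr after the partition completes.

pivot=10
j stops at 7 (8), i stops at 0 (10); swap ⇒ [8, 6, 9, 12, 7, 14, 3, 10, 11]
j stops at 6 (3), i stops at 3 (12); swap ⇒ [8, 6, 9, 3, 7, 14, 12, 10, 11]
j stops at 4, i stops at 5; i≥j ⇒ return 4. arr=[8, 6, 9, 3, 7, 14, 12, 10, 11]

[8, 6, 9, 3, 7, 14, 12, 10, 11]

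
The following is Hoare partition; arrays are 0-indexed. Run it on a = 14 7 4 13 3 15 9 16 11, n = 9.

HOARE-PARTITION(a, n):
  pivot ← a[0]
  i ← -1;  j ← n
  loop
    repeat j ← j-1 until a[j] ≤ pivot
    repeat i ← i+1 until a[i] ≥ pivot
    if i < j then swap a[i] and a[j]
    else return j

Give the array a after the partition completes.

pivot = a[0] = 14; i = -1, j = 9
j→8 (a[8]=11≤14), i→0 (a[0]=14≥14); i<j, swap → 11 7 4 13 3 15 9 16 14
j→6 (a[6]=9≤14), i→5 (a[5]=15≥14); i<j, swap → 11 7 4 13 3 9 15 16 14
j→5, i→6; i≥j, return j=5. a = 11 7 4 13 3 9 15 16 14

11 7 4 13 3 9 15 16 14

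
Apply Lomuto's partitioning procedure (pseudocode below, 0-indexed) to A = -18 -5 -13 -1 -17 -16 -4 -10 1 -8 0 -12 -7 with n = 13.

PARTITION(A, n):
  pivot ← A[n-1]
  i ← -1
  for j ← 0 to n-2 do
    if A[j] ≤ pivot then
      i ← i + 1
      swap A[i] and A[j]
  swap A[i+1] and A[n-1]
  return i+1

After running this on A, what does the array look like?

pivot=-7, i=-1
j=0: -18≤-7, i=0, swap(0,0) ⇒ -18 -5 -13 -1 -17 -16 -4 -10 1 -8 0 -12 -7
j=1: -5>-7, skip
j=2: -13≤-7, i=1, swap(1,2) ⇒ -18 -13 -5 -1 -17 -16 -4 -10 1 -8 0 -12 -7
j=3: -1>-7, skip
j=4: -17≤-7, i=2, swap(2,4) ⇒ -18 -13 -17 -1 -5 -16 -4 -10 1 -8 0 -12 -7
j=5: -16≤-7, i=3, swap(3,5) ⇒ -18 -13 -17 -16 -5 -1 -4 -10 1 -8 0 -12 -7
j=6: -4>-7, skip
j=7: -10≤-7, i=4, swap(4,7) ⇒ -18 -13 -17 -16 -10 -1 -4 -5 1 -8 0 -12 -7
j=8: 1>-7, skip
j=9: -8≤-7, i=5, swap(5,9) ⇒ -18 -13 -17 -16 -10 -8 -4 -5 1 -1 0 -12 -7
j=10: 0>-7, skip
j=11: -12≤-7, i=6, swap(6,11) ⇒ -18 -13 -17 -16 -10 -8 -12 -5 1 -1 0 -4 -7
swap(7,12) ⇒ -18 -13 -17 -16 -10 -8 -12 -7 1 -1 0 -4 -5; return 7

-18 -13 -17 -16 -10 -8 -12 -7 1 -1 0 -4 -5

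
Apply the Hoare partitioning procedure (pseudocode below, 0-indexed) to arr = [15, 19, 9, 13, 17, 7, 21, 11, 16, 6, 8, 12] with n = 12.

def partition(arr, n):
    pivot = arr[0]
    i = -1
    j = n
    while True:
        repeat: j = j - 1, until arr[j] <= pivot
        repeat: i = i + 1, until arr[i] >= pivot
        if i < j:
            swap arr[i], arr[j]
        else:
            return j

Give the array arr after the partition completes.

[12, 8, 9, 13, 6, 7, 11, 21, 16, 17, 19, 15]

pivot = arr[0] = 15; i = -1, j = 12
j→11 (arr[11]=12≤15), i→0 (arr[0]=15≥15); i<j, swap → [12, 19, 9, 13, 17, 7, 21, 11, 16, 6, 8, 15]
j→10 (arr[10]=8≤15), i→1 (arr[1]=19≥15); i<j, swap → [12, 8, 9, 13, 17, 7, 21, 11, 16, 6, 19, 15]
j→9 (arr[9]=6≤15), i→4 (arr[4]=17≥15); i<j, swap → [12, 8, 9, 13, 6, 7, 21, 11, 16, 17, 19, 15]
j→7 (arr[7]=11≤15), i→6 (arr[6]=21≥15); i<j, swap → [12, 8, 9, 13, 6, 7, 11, 21, 16, 17, 19, 15]
j→6, i→7; i≥j, return j=6. arr = [12, 8, 9, 13, 6, 7, 11, 21, 16, 17, 19, 15]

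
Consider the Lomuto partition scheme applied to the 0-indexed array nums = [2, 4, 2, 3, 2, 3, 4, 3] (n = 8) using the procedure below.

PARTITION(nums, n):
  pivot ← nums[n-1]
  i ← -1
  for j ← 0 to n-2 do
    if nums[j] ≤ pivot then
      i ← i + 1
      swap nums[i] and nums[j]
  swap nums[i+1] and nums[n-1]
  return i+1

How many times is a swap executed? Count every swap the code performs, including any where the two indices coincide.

6

pivot = nums[7] = 3; i = -1
j=0: nums[0]=2 ≤ 3 → i=0, swap nums[0],nums[0] (no change) → [2, 4, 2, 3, 2, 3, 4, 3]
j=1: nums[1]=4 > 3 → no swap
j=2: nums[2]=2 ≤ 3 → i=1, swap nums[1],nums[2] → [2, 2, 4, 3, 2, 3, 4, 3]
j=3: nums[3]=3 ≤ 3 → i=2, swap nums[2],nums[3] → [2, 2, 3, 4, 2, 3, 4, 3]
j=4: nums[4]=2 ≤ 3 → i=3, swap nums[3],nums[4] → [2, 2, 3, 2, 4, 3, 4, 3]
j=5: nums[5]=3 ≤ 3 → i=4, swap nums[4],nums[5] → [2, 2, 3, 2, 3, 4, 4, 3]
j=6: nums[6]=4 > 3 → no swap
final swap nums[5],nums[7] → [2, 2, 3, 2, 3, 3, 4, 4]; return 5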